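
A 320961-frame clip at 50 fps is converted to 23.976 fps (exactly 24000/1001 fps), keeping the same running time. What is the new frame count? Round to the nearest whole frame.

Frames at target rate = 320961 × (24000/1001) / (50) = 154061280/1001 ≈ 153907.373.
Nearest whole frame: 153907.

153907 frames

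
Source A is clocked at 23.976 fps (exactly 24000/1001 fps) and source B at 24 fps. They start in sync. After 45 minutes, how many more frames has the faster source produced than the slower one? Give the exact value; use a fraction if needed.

45 min = 2700 s.
A emits 24000/1001 × 2700 = 64800000/1001 frames; B emits 24 × 2700 = 64800.
Difference = 64800/1001 frames (≈ 64.7353); B is ahead of A.

64800/1001 frames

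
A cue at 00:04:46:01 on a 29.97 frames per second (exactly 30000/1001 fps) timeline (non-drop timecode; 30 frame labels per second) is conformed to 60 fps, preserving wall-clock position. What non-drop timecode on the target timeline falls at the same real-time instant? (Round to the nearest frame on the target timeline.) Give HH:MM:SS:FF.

00:04:46:19

Source frame index: (0×3600 + 4×60 + 46) × 30 + 1 = 8581.
Real time: 8581 / (30000/1001) = 8589581/30000 s.
Target frame: (8589581/30000) × (60) = 8589581/500 ≈ 17179.162 → 17179.
At 60 labels/s: frame 17179 → 00:04:46:19.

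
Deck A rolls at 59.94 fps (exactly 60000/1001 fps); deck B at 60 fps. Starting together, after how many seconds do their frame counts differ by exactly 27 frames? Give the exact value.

The gap grows by |60 − 60000/1001| = 60/1001 frames per second.
Time for a 27-frame gap: 27 ÷ (60/1001) = 450.45 s.

450.45 seconds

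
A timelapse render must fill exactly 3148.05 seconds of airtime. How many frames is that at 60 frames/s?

Frames = 3148.05 × 60 = 188883.

188883 frames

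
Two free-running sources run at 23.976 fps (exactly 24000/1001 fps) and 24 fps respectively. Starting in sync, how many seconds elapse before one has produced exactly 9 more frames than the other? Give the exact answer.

The gap grows by |24 − 24000/1001| = 24/1001 frames per second.
Time for a 9-frame gap: 9 ÷ (24/1001) = 375.375 s.

375.375 seconds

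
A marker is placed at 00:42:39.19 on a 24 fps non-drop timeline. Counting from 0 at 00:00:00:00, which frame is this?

Total seconds to the label: (0 × 3600 + 42 × 60 + 39) = 2559.
Frame index = 2559 × 24 + 19 = 61435.

61435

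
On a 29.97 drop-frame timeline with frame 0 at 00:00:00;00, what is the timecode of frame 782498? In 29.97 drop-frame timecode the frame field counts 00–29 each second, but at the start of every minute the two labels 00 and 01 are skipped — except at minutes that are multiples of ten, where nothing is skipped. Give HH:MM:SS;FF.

Each 10-minute DF block holds 10 × 60 × 30 − 9 × 2 = 17982 frames. 782498 ÷ 17982 → 43 full blocks, remainder 9272.
Within the partial block the first minute is 1800 frames and each further minute 1798, so 5 further minute boundaries passed. Total skipped labels = 18 × 43 + 2 × 5 = 784.
Non-drop label index = 782498 + 784 = 783282; at 30 labels/s that is 07:15:09:12, i.e. DF 07:15:09;12.

07:15:09;12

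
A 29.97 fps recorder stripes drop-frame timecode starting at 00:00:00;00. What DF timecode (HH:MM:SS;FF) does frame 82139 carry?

00:45:40;21

Ten DF minutes hold 17982 frames, so frame 82139 lies in block 4 (frames 71928–89909) with 10211 frames into that block.
The block's first minute is 1800 frames and the rest 1798 each; 10211 frames reaches minute 5, so 4 × 18 + 5 × 2 = 82 labels have been skipped so far.
Adding those back, label number 82139 + 82 = 82221 at 30 labels/s is 2740 s + 21 f = 0 h 45 min 40 s frame 21, i.e. 00:45:40;21.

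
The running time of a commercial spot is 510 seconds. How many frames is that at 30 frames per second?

Frames = 510 × 30 = 15300.

15300 frames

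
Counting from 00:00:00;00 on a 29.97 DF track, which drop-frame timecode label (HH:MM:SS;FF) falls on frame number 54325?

00:30:12;19

Each 10-minute DF block holds 10 × 60 × 30 − 9 × 2 = 17982 frames. 54325 ÷ 17982 → 3 full blocks, remainder 379.
Within the partial block the first minute is 1800 frames and each further minute 1798, so 0 further minute boundaries passed. Total skipped labels = 18 × 3 + 2 × 0 = 54.
Non-drop label index = 54325 + 54 = 54379; at 30 labels/s that is 00:30:12:19, i.e. DF 00:30:12;19.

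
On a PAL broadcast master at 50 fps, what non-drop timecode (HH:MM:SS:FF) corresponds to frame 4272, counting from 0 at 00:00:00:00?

00:01:25:22

4272 ÷ 50 = 85 full seconds, remainder 22 frames.
85 s = 0 h 1 min 25 s.
Timecode: 00:01:25:22.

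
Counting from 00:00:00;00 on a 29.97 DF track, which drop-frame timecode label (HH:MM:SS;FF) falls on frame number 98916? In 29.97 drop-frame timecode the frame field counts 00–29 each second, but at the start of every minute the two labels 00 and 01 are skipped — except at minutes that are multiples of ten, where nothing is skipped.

00:55:00;16

Ten DF minutes hold 17982 frames, so frame 98916 lies in block 5 (frames 89910–107891) with 9006 frames into that block.
The block's first minute is 1800 frames and the rest 1798 each; 9006 frames reaches minute 5, so 5 × 18 + 5 × 2 = 100 labels have been skipped so far.
Adding those back, label number 98916 + 100 = 99016 at 30 labels/s is 3300 s + 16 f = 0 h 55 min 0 s frame 16, i.e. 00:55:00;16.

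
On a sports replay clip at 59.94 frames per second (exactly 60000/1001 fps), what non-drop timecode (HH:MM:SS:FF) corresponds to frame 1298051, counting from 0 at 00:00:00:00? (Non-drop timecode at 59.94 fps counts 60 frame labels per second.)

1298051 ÷ 60 = 21634 full seconds, remainder 11 frames.
21634 s = 6 h 0 min 34 s.
Timecode: 06:00:34:11.

06:00:34:11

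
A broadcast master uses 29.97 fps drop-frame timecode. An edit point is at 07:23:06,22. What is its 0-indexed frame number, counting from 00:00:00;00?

796804

Complete 10-minute blocks: 44, each 17982 frames → 791208.
Remaining 3 whole minutes in the current block: 1800 + 2 × 1798 = 5396 frames.
Within the current minute: 6 × 30 + 22 − 2 = 200 (labels ;00/;01 skipped at this minute). Total = 791208 + 5396 + 200 = 796804.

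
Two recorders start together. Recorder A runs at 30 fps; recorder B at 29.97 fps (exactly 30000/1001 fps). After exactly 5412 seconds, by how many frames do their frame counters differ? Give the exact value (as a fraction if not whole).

14760/91 frames

A emits 30 × 5412 = 162360 frames; B emits 30000/1001 × 5412 = 14760000/91.
Difference = 14760/91 frames (≈ 162.1978); B is behind A.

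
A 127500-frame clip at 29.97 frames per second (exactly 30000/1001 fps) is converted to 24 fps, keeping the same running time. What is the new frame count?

Target frames = source frames × (target rate / source rate) = 127500 × (24)/(30000/1001) = 127500 × 1001/1250 = 102102.

102102 frames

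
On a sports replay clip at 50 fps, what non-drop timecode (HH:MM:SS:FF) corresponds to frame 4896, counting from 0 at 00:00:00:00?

00:01:37:46

4896 ÷ 50 = 97 full seconds, remainder 46 frames.
97 s = 0 h 1 min 37 s.
Timecode: 00:01:37:46.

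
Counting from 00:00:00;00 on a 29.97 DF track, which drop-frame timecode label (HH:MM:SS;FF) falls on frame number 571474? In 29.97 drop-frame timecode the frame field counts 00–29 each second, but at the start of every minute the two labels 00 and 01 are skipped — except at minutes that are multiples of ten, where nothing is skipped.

05:17:48;06

Ten DF minutes hold 17982 frames, so frame 571474 lies in block 31 (frames 557442–575423) with 14032 frames into that block.
The block's first minute is 1800 frames and the rest 1798 each; 14032 frames reaches minute 7, so 31 × 18 + 7 × 2 = 572 labels have been skipped so far.
Adding those back, label number 571474 + 572 = 572046 at 30 labels/s is 19068 s + 6 f = 5 h 17 min 48 s frame 6, i.e. 05:17:48;06.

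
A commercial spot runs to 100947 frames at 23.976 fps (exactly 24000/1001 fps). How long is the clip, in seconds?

Running time = 100947 / (24000/1001) = 4210.331125 s.

4210.331125 seconds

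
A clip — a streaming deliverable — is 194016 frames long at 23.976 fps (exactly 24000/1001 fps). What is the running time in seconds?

8092.084 seconds

Running time = 194016 / (24000/1001) = 8092.084 s.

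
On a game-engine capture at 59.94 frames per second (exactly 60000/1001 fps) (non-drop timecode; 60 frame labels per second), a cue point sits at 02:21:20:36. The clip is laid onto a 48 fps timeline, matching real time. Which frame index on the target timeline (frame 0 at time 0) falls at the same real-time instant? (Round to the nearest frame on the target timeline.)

frame 407476

Source frame index: (2×3600 + 21×60 + 20) × 60 + 36 = 508836.
Real time: 508836 / (60000/1001) = 42445403/5000 s.
Target frame: (42445403/5000) × (48) = 254672418/625 ≈ 407475.869 → 407476.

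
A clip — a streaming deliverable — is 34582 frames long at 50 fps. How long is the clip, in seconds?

691.64 seconds

Running time = 34582 / (50) = 691.64 s.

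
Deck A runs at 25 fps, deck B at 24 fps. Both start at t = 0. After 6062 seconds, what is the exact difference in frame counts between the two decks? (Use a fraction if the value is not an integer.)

A emits 25 × 6062 = 151550 frames; B emits 24 × 6062 = 145488.
Difference = 6062 frames; B is behind A.

6062 frames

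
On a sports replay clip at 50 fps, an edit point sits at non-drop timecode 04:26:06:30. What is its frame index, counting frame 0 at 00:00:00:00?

Total seconds to the label: (4 × 3600 + 26 × 60 + 6) = 15966.
Frame index = 15966 × 50 + 30 = 798330.

798330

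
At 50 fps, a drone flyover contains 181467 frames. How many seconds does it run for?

3629.34 seconds

Running time = 181467 / (50) = 3629.34 s.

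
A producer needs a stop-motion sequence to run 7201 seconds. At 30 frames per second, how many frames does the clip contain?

216030 frames

Frames = 7201 × 30 = 216030.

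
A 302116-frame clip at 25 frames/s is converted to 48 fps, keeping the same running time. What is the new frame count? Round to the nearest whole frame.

580063 frames

Frames at target rate = 302116 × (48) / (25) = 14501568/25 ≈ 580062.720.
Nearest whole frame: 580063.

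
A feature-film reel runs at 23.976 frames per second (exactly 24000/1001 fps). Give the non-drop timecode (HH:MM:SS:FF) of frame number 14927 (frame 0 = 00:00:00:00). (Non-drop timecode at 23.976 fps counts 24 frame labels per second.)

14927 ÷ 24 = 621 full seconds, remainder 23 frames.
621 s = 0 h 10 min 21 s.
Timecode: 00:10:21:23.

00:10:21:23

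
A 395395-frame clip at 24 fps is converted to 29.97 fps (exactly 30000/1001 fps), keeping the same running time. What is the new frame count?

Target frames = source frames × (target rate / source rate) = 395395 × (30000/1001)/(24) = 395395 × 1250/1001 = 493750.

493750 frames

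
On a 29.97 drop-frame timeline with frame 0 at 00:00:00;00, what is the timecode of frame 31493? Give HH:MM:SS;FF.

Ten DF minutes hold 17982 frames, so frame 31493 lies in block 1 (frames 17982–35963) with 13511 frames into that block.
The block's first minute is 1800 frames and the rest 1798 each; 13511 frames reaches minute 7, so 1 × 18 + 7 × 2 = 32 labels have been skipped so far.
Adding those back, label number 31493 + 32 = 31525 at 30 labels/s is 1050 s + 25 f = 0 h 17 min 30 s frame 25, i.e. 00:17:30;25.

00:17:30;25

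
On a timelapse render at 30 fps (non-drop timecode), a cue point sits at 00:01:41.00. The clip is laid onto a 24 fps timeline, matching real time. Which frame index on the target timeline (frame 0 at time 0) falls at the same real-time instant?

Source frame index: (0×3600 + 1×60 + 41) × 30 + 0 = 3030.
Real time: 3030 / (30) = 101 s.
Target frame: (101) × (24) = 2424.

frame 2424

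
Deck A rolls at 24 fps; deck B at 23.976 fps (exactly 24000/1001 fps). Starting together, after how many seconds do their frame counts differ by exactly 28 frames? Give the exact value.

7007/6 seconds

The gap grows by |24000/1001 − 24| = 24/1001 frames per second.
Time for a 28-frame gap: 28 ÷ (24/1001) = 7007/6 s.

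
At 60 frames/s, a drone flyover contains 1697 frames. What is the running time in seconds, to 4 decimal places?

Running time = 1697 × 1/60 = 1697/60 s ≈ 28.2833 s.

28.2833 seconds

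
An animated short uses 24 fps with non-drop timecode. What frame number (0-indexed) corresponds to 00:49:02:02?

frame 70610

Total seconds to the label: (0 × 3600 + 49 × 60 + 2) = 2942.
Frame index = 2942 × 24 + 2 = 70610.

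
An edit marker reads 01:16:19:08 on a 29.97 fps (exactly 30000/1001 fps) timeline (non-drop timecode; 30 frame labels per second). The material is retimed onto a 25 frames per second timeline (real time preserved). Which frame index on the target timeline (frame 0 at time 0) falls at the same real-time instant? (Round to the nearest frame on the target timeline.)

Source frame index: (1×3600 + 16×60 + 19) × 30 + 8 = 137378.
Real time: 137378 / (30000/1001) = 68757689/15000 s.
Target frame: (68757689/15000) × (25) = 68757689/600 ≈ 114596.148 → 114596.

frame 114596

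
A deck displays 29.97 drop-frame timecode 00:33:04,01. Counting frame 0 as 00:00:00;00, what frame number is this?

59461

As if non-drop at 30 labels/s: (0 × 3600 + 33 × 60 + 4) × 30 + 1 = 59521.
Minute boundaries passed: 33; those not divisible by 10: 33 − 3 = 30; dropped labels = 2 × 30 = 60.
Actual frame index = 59521 − 60 = 59461.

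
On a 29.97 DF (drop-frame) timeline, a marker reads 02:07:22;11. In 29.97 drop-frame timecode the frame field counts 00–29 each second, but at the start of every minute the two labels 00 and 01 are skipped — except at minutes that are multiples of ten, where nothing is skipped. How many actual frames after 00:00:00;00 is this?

229041

Complete 10-minute blocks: 12, each 17982 frames → 215784.
Remaining 7 whole minutes in the current block: 1800 + 6 × 1798 = 12588 frames.
Within the current minute: 22 × 30 + 11 − 2 = 669 (labels ;00/;01 skipped at this minute). Total = 215784 + 12588 + 669 = 229041.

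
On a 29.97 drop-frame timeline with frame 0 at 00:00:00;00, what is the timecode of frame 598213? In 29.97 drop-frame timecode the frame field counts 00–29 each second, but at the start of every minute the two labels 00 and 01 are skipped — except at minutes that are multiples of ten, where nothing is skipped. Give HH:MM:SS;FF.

Each 10-minute DF block holds 10 × 60 × 30 − 9 × 2 = 17982 frames. 598213 ÷ 17982 → 33 full blocks, remainder 4807.
Within the partial block the first minute is 1800 frames and each further minute 1798, so 2 further minute boundaries passed. Total skipped labels = 18 × 33 + 2 × 2 = 598.
Non-drop label index = 598213 + 598 = 598811; at 30 labels/s that is 05:32:40:11, i.e. DF 05:32:40;11.

05:32:40;11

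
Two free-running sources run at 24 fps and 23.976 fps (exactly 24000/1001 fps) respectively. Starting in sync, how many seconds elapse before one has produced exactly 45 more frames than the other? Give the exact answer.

The gap grows by |24000/1001 − 24| = 24/1001 frames per second.
Time for a 45-frame gap: 45 ÷ (24/1001) = 1876.875 s.

1876.875 seconds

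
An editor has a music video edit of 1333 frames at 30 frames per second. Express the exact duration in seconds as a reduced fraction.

1333/30 seconds

Running time = 1333 ÷ (30) = 1333 × 1/30 = 1333/30 s.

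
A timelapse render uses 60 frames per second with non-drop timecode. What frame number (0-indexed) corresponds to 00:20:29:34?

frame 73774

Total seconds to the label: (0 × 3600 + 20 × 60 + 29) = 1229.
Frame index = 1229 × 60 + 34 = 73774.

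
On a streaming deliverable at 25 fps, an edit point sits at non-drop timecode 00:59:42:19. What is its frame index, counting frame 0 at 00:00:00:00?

89569

Total seconds to the label: (0 × 3600 + 59 × 60 + 42) = 3582.
Frame index = 3582 × 25 + 19 = 89569.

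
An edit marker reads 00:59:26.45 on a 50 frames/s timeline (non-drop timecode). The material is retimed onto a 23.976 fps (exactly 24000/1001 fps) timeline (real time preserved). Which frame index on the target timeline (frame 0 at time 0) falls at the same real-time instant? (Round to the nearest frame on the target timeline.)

frame 85520

Source frame index: (0×3600 + 59×60 + 26) × 50 + 45 = 178345.
Real time: 178345 / (50) = 35669/10 s.
Target frame: (35669/10) × (24000/1001) = 85605600/1001 ≈ 85520.080 → 85520.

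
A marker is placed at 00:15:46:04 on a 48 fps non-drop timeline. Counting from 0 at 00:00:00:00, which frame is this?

45412

Total seconds to the label: (0 × 3600 + 15 × 60 + 46) = 946.
Frame index = 946 × 48 + 4 = 45412.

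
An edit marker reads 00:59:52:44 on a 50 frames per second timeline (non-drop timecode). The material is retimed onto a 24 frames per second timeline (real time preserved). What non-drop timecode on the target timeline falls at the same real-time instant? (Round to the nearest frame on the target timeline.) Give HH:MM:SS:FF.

00:59:52:21

Source frame index: (0×3600 + 59×60 + 52) × 50 + 44 = 179644.
Real time: 179644 / (50) = 89822/25 s.
Target frame: (89822/25) × (24) = 2155728/25 ≈ 86229.120 → 86229.
At 24 labels/s: frame 86229 → 00:59:52:21.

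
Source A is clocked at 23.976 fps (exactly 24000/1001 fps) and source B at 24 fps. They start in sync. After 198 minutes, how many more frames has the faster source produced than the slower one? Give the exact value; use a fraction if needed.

198 min = 11880 s.
A emits 24000/1001 × 11880 = 25920000/91 frames; B emits 24 × 11880 = 285120.
Difference = 25920/91 frames (≈ 284.8352); B is ahead of A.

25920/91 frames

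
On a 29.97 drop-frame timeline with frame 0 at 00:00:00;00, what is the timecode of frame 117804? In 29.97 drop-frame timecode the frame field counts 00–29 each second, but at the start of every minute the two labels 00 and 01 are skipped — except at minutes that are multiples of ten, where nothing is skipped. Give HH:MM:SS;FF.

Each 10-minute DF block holds 10 × 60 × 30 − 9 × 2 = 17982 frames. 117804 ÷ 17982 → 6 full blocks, remainder 9912.
Within the partial block the first minute is 1800 frames and each further minute 1798, so 5 further minute boundaries passed. Total skipped labels = 18 × 6 + 2 × 5 = 118.
Non-drop label index = 117804 + 118 = 117922; at 30 labels/s that is 01:05:30:22, i.e. DF 01:05:30;22.

01:05:30;22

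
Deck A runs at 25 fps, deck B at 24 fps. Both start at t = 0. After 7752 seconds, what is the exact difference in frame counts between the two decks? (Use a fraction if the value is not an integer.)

7752 frames

A emits 25 × 7752 = 193800 frames; B emits 24 × 7752 = 186048.
Difference = 7752 frames; B is behind A.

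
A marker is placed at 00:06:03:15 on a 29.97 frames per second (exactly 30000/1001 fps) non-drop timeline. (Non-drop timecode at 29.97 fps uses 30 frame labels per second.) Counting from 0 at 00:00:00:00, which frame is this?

10905

Total seconds to the label: (0 × 3600 + 6 × 60 + 3) = 363.
Frame index = 363 × 30 + 15 = 10905.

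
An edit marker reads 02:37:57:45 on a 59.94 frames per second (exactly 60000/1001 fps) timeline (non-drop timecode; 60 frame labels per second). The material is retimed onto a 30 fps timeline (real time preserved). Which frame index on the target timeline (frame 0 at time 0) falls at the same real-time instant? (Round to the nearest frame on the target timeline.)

frame 284617

Source frame index: (2×3600 + 37×60 + 57) × 60 + 45 = 568665.
Real time: 568665 / (60000/1001) = 37948911/4000 s.
Target frame: (37948911/4000) × (30) = 113846733/400 ≈ 284616.833 → 284617.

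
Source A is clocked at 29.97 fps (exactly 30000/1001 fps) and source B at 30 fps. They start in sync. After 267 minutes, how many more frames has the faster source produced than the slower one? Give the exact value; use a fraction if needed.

267 min = 16020 s.
A emits 30000/1001 × 16020 = 480600000/1001 frames; B emits 30 × 16020 = 480600.
Difference = 480600/1001 frames (≈ 480.1199); B is ahead of A.

480600/1001 frames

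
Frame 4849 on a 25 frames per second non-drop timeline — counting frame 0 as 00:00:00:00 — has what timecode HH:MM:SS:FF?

00:03:13:24

4849 ÷ 25 = 193 full seconds, remainder 24 frames.
193 s = 0 h 3 min 13 s.
Timecode: 00:03:13:24.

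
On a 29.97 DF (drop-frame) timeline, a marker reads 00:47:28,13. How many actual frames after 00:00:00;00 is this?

85367

As if non-drop at 30 labels/s: (0 × 3600 + 47 × 60 + 28) × 30 + 13 = 85453.
Minute boundaries passed: 47; those not divisible by 10: 47 − 4 = 43; dropped labels = 2 × 43 = 86.
Actual frame index = 85453 − 86 = 85367.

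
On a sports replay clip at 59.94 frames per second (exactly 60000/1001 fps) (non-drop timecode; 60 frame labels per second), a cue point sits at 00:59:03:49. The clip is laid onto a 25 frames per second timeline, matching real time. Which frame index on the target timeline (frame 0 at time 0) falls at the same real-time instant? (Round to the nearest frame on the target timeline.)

Source frame index: (0×3600 + 59×60 + 3) × 60 + 49 = 212629.
Real time: 212629 / (60000/1001) = 212841629/60000 s.
Target frame: (212841629/60000) × (25) = 212841629/2400 ≈ 88684.012 → 88684.

frame 88684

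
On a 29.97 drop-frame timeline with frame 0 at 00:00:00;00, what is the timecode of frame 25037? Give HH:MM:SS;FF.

00:13:55;11

Each 10-minute DF block holds 10 × 60 × 30 − 9 × 2 = 17982 frames. 25037 ÷ 17982 → 1 full block, remainder 7055.
Within the partial block the first minute is 1800 frames and each further minute 1798, so 3 further minute boundaries passed. Total skipped labels = 18 × 1 + 2 × 3 = 24.
Non-drop label index = 25037 + 24 = 25061; at 30 labels/s that is 00:13:55:11, i.e. DF 00:13:55;11.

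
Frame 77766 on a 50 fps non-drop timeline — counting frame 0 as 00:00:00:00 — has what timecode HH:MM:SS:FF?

77766 ÷ 50 = 1555 full seconds, remainder 16 frames.
1555 s = 0 h 25 min 55 s.
Timecode: 00:25:55:16.

00:25:55:16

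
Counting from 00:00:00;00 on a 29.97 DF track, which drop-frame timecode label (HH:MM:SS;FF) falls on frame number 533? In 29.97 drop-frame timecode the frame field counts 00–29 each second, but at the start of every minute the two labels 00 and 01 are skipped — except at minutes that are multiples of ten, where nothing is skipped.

Each 10-minute DF block holds 10 × 60 × 30 − 9 × 2 = 17982 frames. 533 ÷ 17982 → 0 full blocks, remainder 533.
Within the partial block the first minute is 1800 frames and each further minute 1798, so 0 further minute boundaries passed. Total skipped labels = 18 × 0 + 2 × 0 = 0.
Non-drop label index = 533 + 0 = 533; at 30 labels/s that is 00:00:17:23, i.e. DF 00:00:17;23.

00:00:17;23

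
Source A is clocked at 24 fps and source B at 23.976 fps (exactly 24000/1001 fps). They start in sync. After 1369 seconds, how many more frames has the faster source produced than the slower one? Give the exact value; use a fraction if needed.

A emits 24 × 1369 = 32856 frames; B emits 24000/1001 × 1369 = 32856000/1001.
Difference = 32856/1001 frames (≈ 32.8232); B is behind A.

32856/1001 frames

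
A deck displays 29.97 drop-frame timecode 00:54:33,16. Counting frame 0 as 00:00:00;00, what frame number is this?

98108

As if non-drop at 30 labels/s: (0 × 3600 + 54 × 60 + 33) × 30 + 16 = 98206.
Minute boundaries passed: 54; those not divisible by 10: 54 − 5 = 49; dropped labels = 2 × 49 = 98.
Actual frame index = 98206 − 98 = 98108.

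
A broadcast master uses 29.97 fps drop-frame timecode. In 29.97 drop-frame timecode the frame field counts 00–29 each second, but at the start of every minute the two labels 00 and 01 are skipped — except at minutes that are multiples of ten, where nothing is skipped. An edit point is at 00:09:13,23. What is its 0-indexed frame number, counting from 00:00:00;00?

Complete 10-minute blocks: 0, each 17982 frames → 0.
Remaining 9 whole minutes in the current block: 1800 + 8 × 1798 = 16184 frames.
Within the current minute: 13 × 30 + 23 − 2 = 411 (labels ;00/;01 skipped at this minute). Total = 0 + 16184 + 411 = 16595.

16595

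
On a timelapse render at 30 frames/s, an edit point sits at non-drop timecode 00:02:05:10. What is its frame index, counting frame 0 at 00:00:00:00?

Total seconds to the label: (0 × 3600 + 2 × 60 + 5) = 125.
Frame index = 125 × 30 + 10 = 3760.

frame 3760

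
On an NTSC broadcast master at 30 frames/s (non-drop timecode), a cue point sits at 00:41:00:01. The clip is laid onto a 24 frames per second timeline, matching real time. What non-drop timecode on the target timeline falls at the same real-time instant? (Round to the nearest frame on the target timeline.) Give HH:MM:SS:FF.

Source frame index: (0×3600 + 41×60 + 0) × 30 + 1 = 73801.
Real time: 73801 / (30) = 73801/30 s.
Target frame: (73801/30) × (24) = 295204/5 ≈ 59040.800 → 59041.
At 24 labels/s: frame 59041 → 00:41:00:01.

00:41:00:01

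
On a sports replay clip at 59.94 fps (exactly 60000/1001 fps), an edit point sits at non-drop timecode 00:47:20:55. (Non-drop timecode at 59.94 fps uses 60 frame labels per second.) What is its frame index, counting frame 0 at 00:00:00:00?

170455

Total seconds to the label: (0 × 3600 + 47 × 60 + 20) = 2840.
Frame index = 2840 × 60 + 55 = 170455.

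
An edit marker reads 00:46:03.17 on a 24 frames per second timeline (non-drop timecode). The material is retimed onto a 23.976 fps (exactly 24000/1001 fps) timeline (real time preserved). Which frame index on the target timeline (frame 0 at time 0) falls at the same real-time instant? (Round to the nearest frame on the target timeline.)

frame 66263

Source frame index: (0×3600 + 46×60 + 3) × 24 + 17 = 66329.
Real time: 66329 / (24) = 66329/24 s.
Target frame: (66329/24) × (24000/1001) = 66329000/1001 ≈ 66262.737 → 66263.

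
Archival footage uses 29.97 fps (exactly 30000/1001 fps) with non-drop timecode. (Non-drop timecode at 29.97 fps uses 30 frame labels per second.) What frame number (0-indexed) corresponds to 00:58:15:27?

Total seconds to the label: (0 × 3600 + 58 × 60 + 15) = 3495.
Frame index = 3495 × 30 + 27 = 104877.

104877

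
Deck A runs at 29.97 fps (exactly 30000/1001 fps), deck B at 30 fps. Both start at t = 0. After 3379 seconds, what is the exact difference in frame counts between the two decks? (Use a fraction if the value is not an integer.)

101370/1001 frames

A emits 30000/1001 × 3379 = 101370000/1001 frames; B emits 30 × 3379 = 101370.
Difference = 101370/1001 frames (≈ 101.2687); B is ahead of A.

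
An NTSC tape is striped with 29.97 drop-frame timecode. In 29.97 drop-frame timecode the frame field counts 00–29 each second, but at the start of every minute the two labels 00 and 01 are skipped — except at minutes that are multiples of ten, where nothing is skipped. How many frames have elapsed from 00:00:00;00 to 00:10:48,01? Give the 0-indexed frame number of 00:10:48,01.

Complete 10-minute blocks: 1, each 17982 frames → 17982.
Remaining 0 whole minutes in the current block: 0 frames.
Within the current minute: 48 × 30 + 1 = 1441. Total = 17982 + 0 + 1441 = 19423.

19423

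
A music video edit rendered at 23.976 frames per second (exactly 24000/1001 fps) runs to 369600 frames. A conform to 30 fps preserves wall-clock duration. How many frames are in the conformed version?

Target frames = source frames × (target rate / source rate) = 369600 × (30)/(24000/1001) = 369600 × 1001/800 = 462462.

462462 frames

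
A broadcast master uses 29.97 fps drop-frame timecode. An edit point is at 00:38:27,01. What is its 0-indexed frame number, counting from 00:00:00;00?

Complete 10-minute blocks: 3, each 17982 frames → 53946.
Remaining 8 whole minutes in the current block: 1800 + 7 × 1798 = 14386 frames.
Within the current minute: 27 × 30 + 1 − 2 = 809 (labels ;00/;01 skipped at this minute). Total = 53946 + 14386 + 809 = 69141.

69141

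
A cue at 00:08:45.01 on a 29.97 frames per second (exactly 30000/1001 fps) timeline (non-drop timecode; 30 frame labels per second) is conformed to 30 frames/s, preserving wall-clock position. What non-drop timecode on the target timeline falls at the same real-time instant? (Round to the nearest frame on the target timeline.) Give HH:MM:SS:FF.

Source frame index: (0×3600 + 8×60 + 45) × 30 + 1 = 15751.
Real time: 15751 / (30000/1001) = 15766751/30000 s.
Target frame: (15766751/30000) × (30) = 15766751/1000 ≈ 15766.751 → 15767.
At 30 labels/s: frame 15767 → 00:08:45:17.

00:08:45:17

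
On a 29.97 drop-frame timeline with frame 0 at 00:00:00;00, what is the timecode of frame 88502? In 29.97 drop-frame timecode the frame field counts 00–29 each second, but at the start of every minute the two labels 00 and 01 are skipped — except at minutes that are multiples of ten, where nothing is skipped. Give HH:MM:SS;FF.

00:49:13;02

Each 10-minute DF block holds 10 × 60 × 30 − 9 × 2 = 17982 frames. 88502 ÷ 17982 → 4 full blocks, remainder 16574.
Within the partial block the first minute is 1800 frames and each further minute 1798, so 9 further minute boundaries passed. Total skipped labels = 18 × 4 + 2 × 9 = 90.
Non-drop label index = 88502 + 90 = 88592; at 30 labels/s that is 00:49:13:02, i.e. DF 00:49:13;02.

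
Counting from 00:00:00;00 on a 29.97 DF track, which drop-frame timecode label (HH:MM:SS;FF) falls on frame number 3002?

00:01:40;04

Each 10-minute DF block holds 10 × 60 × 30 − 9 × 2 = 17982 frames. 3002 ÷ 17982 → 0 full blocks, remainder 3002.
Within the partial block the first minute is 1800 frames and each further minute 1798, so 1 further minute boundary passed. Total skipped labels = 18 × 0 + 2 × 1 = 2.
Non-drop label index = 3002 + 2 = 3004; at 30 labels/s that is 00:01:40:04, i.e. DF 00:01:40;04.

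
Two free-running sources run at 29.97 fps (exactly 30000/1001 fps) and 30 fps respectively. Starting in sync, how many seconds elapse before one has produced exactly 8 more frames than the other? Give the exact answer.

The gap grows by |30 − 30000/1001| = 30/1001 frames per second.
Time for a 8-frame gap: 8 ÷ (30/1001) = 4004/15 s.

4004/15 seconds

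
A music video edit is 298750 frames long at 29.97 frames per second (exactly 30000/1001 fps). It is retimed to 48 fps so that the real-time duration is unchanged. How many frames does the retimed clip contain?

Target frames = source frames × (target rate / source rate) = 298750 × (48)/(30000/1001) = 298750 × 1001/625 = 478478.

478478 frames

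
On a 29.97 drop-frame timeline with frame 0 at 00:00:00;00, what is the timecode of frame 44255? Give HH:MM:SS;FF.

00:24:36;19

Ten DF minutes hold 17982 frames, so frame 44255 lies in block 2 (frames 35964–53945) with 8291 frames into that block.
The block's first minute is 1800 frames and the rest 1798 each; 8291 frames reaches minute 4, so 2 × 18 + 4 × 2 = 44 labels have been skipped so far.
Adding those back, label number 44255 + 44 = 44299 at 30 labels/s is 1476 s + 19 f = 0 h 24 min 36 s frame 19, i.e. 00:24:36;19.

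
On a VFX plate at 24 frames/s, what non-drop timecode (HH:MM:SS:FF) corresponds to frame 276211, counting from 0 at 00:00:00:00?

03:11:48:19

276211 ÷ 24 = 11508 full seconds, remainder 19 frames.
11508 s = 3 h 11 min 48 s.
Timecode: 03:11:48:19.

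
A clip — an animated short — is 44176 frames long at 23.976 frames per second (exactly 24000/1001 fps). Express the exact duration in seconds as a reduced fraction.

2763761/1500 seconds

Running time = 44176 ÷ (24000/1001) = 44176 × 1001/24000 = 2763761/1500 s.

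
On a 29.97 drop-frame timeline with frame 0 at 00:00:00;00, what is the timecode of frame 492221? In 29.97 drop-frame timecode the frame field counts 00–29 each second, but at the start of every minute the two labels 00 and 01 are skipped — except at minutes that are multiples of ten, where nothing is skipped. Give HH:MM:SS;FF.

Ten DF minutes hold 17982 frames, so frame 492221 lies in block 27 (frames 485514–503495) with 6707 frames into that block.
The block's first minute is 1800 frames and the rest 1798 each; 6707 frames reaches minute 3, so 27 × 18 + 3 × 2 = 492 labels have been skipped so far.
Adding those back, label number 492221 + 492 = 492713 at 30 labels/s is 16423 s + 23 f = 4 h 33 min 43 s frame 23, i.e. 04:33:43;23.

04:33:43;23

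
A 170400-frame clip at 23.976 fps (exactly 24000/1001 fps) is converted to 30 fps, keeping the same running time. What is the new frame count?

213213 frames

Target frames = source frames × (target rate / source rate) = 170400 × (30)/(24000/1001) = 170400 × 1001/800 = 213213.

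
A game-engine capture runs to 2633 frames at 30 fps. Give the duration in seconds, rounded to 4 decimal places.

Running time = 2633 × 1/30 = 2633/30 s ≈ 87.7667 s.

87.7667 seconds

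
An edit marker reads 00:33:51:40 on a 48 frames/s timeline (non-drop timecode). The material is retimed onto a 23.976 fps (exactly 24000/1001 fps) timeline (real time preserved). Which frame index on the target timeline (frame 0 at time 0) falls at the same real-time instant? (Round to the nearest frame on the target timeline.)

frame 48715

Source frame index: (0×3600 + 33×60 + 51) × 48 + 40 = 97528.
Real time: 97528 / (48) = 12191/6 s.
Target frame: (12191/6) × (24000/1001) = 48764000/1001 ≈ 48715.285 → 48715.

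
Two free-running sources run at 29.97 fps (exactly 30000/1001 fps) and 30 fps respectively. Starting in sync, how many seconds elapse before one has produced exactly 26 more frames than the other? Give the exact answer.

13013/15 seconds

The gap grows by |30 − 30000/1001| = 30/1001 frames per second.
Time for a 26-frame gap: 26 ÷ (30/1001) = 13013/15 s.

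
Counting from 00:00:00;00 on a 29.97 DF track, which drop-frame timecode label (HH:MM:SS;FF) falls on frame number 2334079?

Each 10-minute DF block holds 10 × 60 × 30 − 9 × 2 = 17982 frames. 2334079 ÷ 17982 → 129 full blocks, remainder 14401.
Within the partial block the first minute is 1800 frames and each further minute 1798, so 8 further minute boundaries passed. Total skipped labels = 18 × 129 + 2 × 8 = 2338.
Non-drop label index = 2334079 + 2338 = 2336417; at 30 labels/s that is 21:38:00:17, i.e. DF 21:38:00;17.

21:38:00;17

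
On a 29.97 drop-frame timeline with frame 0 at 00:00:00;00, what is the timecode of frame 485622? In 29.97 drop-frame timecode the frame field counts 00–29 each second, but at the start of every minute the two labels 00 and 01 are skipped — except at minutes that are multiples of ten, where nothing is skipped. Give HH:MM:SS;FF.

Each 10-minute DF block holds 10 × 60 × 30 − 9 × 2 = 17982 frames. 485622 ÷ 17982 → 27 full blocks, remainder 108.
Within the partial block the first minute is 1800 frames and each further minute 1798, so 0 further minute boundaries passed. Total skipped labels = 18 × 27 + 2 × 0 = 486.
Non-drop label index = 485622 + 486 = 486108; at 30 labels/s that is 04:30:03:18, i.e. DF 04:30:03;18.

04:30:03;18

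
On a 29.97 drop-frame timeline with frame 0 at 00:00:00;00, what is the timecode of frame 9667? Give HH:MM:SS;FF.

Ten DF minutes hold 17982 frames, so frame 9667 lies in block 0 (frames 0–17981) with 9667 frames into that block.
The block's first minute is 1800 frames and the rest 1798 each; 9667 frames reaches minute 5, so 0 × 18 + 5 × 2 = 10 labels have been skipped so far.
Adding those back, label number 9667 + 10 = 9677 at 30 labels/s is 322 s + 17 f = 0 h 5 min 22 s frame 17, i.e. 00:05:22;17.

00:05:22;17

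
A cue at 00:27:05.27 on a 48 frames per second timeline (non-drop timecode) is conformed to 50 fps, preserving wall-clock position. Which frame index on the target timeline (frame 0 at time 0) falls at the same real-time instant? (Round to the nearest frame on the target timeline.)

Source frame index: (0×3600 + 27×60 + 5) × 48 + 27 = 78027.
Real time: 78027 / (48) = 26009/16 s.
Target frame: (26009/16) × (50) = 650225/8 ≈ 81278.125 → 81278.

frame 81278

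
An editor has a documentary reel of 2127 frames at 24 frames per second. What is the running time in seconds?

88.625 seconds

Running time = 2127 / (24) = 88.625 s.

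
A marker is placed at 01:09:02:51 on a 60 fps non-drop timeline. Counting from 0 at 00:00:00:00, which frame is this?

frame 248571

Total seconds to the label: (1 × 3600 + 9 × 60 + 2) = 4142.
Frame index = 4142 × 60 + 51 = 248571.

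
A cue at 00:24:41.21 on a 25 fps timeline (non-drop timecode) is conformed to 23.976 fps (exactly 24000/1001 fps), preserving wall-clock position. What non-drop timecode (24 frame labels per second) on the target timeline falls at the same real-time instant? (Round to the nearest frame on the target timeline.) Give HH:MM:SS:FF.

00:24:40:09

Source frame index: (0×3600 + 24×60 + 41) × 25 + 21 = 37046.
Real time: 37046 / (25) = 37046/25 s.
Target frame: (37046/25) × (24000/1001) = 35564160/1001 ≈ 35528.631 → 35529.
At 24 labels/s: frame 35529 → 00:24:40:09.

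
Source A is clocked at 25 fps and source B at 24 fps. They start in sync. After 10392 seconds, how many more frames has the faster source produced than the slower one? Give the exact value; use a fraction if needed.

10392 frames

A emits 25 × 10392 = 259800 frames; B emits 24 × 10392 = 249408.
Difference = 10392 frames; B is behind A.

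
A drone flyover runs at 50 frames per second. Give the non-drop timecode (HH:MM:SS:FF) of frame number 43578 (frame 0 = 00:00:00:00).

43578 ÷ 50 = 871 full seconds, remainder 28 frames.
871 s = 0 h 14 min 31 s.
Timecode: 00:14:31:28.

00:14:31:28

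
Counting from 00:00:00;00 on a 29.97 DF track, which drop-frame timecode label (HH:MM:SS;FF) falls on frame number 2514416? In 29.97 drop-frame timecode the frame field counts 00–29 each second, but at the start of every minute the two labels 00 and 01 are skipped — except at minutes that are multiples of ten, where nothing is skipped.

Ten DF minutes hold 17982 frames, so frame 2514416 lies in block 139 (frames 2499498–2517479) with 14918 frames into that block.
The block's first minute is 1800 frames and the rest 1798 each; 14918 frames reaches minute 8, so 139 × 18 + 8 × 2 = 2518 labels have been skipped so far.
Adding those back, label number 2514416 + 2518 = 2516934 at 30 labels/s is 83897 s + 24 f = 23 h 18 min 17 s frame 24, i.e. 23:18:17;24.

23:18:17;24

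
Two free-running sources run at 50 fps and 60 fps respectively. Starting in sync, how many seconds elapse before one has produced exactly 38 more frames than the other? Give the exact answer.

3.8 seconds

The gap grows by |60 − 50| = 10 frames per second.
Time for a 38-frame gap: 38 ÷ (10) = 3.8 s.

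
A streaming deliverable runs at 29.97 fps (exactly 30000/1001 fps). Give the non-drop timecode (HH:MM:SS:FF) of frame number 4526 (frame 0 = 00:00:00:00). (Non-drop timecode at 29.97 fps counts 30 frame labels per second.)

4526 ÷ 30 = 150 full seconds, remainder 26 frames.
150 s = 0 h 2 min 30 s.
Timecode: 00:02:30:26.

00:02:30:26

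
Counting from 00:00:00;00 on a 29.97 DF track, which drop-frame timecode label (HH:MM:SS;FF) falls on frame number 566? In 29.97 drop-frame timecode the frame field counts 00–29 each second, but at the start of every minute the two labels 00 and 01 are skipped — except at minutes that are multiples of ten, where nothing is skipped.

Ten DF minutes hold 17982 frames, so frame 566 lies in block 0 (frames 0–17981) with 566 frames into that block.
The block's first minute is 1800 frames and the rest 1798 each; 566 frames reaches minute 0, so 0 × 18 + 0 × 2 = 0 labels have been skipped so far.
Adding those back, label number 566 + 0 = 566 at 30 labels/s is 18 s + 26 f = 0 h 0 min 18 s frame 26, i.e. 00:00:18;26.

00:00:18;26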